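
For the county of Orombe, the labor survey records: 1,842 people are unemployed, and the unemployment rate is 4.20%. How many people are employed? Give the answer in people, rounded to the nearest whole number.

About 42,015 are employed.

Labor force = U / u = 1,842 / 0.0420 ≈ 43,857.
Employed = labor force − unemployed = 43,857 − 1,842 = 42,015.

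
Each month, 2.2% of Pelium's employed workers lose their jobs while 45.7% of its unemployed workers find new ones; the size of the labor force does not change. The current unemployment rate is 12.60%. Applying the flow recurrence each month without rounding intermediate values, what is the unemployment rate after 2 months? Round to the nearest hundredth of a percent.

Unemployment rate after two months ≈ 6.77%.

With a fixed labor force, u_{t+1} = u_t + s·(1−u_t) − f·u_t = u_t·(1−s−f) + s.
Here 1−s−f = 0.521 and s = 0.022.
u_1 = 0.126000 × 0.521 + 0.022 = 0.087646.
u_2 = 0.087646 × 0.521 + 0.022 = 0.067664.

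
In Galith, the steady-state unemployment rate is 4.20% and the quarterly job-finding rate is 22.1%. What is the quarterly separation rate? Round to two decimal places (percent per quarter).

Separation rate ≈ 0.97% per quarter.

From u* = s/(s+f): s = u·f/(1−u).
s = 0.0420 × 22.1 / (1 − 0.0420) = 0.9282 / 0.9580 ≈ 0.97% per quarter.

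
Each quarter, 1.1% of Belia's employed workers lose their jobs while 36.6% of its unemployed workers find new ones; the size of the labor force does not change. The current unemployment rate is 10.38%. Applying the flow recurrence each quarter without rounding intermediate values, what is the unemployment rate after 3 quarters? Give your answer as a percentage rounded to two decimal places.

With a fixed labor force, u_{t+1} = u_t + s·(1−u_t) − f·u_t = u_t·(1−s−f) + s.
Here 1−s−f = 0.623 and s = 0.011.
u_1 = 0.103800 × 0.623 + 0.011 = 0.075667.
u_2 = 0.075667 × 0.623 + 0.011 = 0.058141.
u_3 = 0.058141 × 0.623 + 0.011 = 0.047222.

Unemployment rate after three quarters ≈ 4.72%.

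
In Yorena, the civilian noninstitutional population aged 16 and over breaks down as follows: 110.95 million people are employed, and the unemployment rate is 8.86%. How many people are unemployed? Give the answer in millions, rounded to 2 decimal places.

About 10.79 million are unemployed.

Let U be the number unemployed. The labor force is E + U, and U/(E+U) = 0.0886.
So U = 0.0886 × 110.95 / (1 − 0.0886) = 9.8302 / 0.9114 ≈ 10.79 million.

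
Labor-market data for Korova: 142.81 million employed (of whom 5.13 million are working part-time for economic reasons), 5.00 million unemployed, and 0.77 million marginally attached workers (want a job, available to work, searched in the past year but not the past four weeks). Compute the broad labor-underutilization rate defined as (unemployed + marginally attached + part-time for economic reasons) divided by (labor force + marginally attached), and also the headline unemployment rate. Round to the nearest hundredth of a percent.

Broad underutilization rate ≈ 7.34%; headline unemployment rate ≈ 3.38%.

Labor force = 142.81 + 5.00 = 147.81 million.
Numerator = 5.00 + 0.77 + 5.13 = 10.90 million.
Denominator = 147.81 + 0.77 = 148.58 million.
Broad rate = 10.90 / 148.58 = 7.34%.
Headline unemployment rate = 5.00 / 147.81 = 3.38%.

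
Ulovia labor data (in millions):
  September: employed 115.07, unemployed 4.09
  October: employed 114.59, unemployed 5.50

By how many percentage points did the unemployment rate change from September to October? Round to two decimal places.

The unemployment rate changed by +1.15 percentage points.

September: labor force = 115.07 + 4.09 = 119.16; u = 4.09/119.16 = 3.43%.
October: labor force = 114.59 + 5.50 = 120.09; u = 5.50/120.09 = 4.58%.
Change = 4.58% − 3.43% = +1.15 pp.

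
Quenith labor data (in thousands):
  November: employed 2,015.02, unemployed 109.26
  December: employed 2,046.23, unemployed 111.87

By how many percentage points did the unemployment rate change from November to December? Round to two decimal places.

The unemployment rate changed by +0.04 percentage points.

November: labor force = 2,015.02 + 109.26 = 2,124.28; u = 109.26/2,124.28 = 5.14%.
December: labor force = 2,046.23 + 111.87 = 2,158.10; u = 111.87/2,158.10 = 5.18%.
Change = 5.18% − 5.14% = +0.04 pp.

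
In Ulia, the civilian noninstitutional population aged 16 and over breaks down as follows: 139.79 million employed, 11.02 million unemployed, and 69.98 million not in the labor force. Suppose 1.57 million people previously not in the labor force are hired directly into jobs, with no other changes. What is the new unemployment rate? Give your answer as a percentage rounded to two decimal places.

Initially, labor force = 139.79 + 11.02 = 150.81 million, so u = 11.02/150.81 = 7.31%.
After the change, employed and labor force both rise by 1.57; unemployed unchanged → E = 141.36, U = 11.02, labor force = 152.38 million.
New unemployment rate = 11.02 / 152.38 = 7.23%.

New unemployment rate ≈ 7.23%.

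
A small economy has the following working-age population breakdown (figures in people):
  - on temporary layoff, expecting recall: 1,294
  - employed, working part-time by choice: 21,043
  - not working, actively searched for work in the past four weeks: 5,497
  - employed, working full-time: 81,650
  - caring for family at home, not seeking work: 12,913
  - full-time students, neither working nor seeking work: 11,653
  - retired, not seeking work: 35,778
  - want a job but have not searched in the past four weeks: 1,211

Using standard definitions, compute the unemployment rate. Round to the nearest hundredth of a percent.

Unemployment rate ≈ 6.20%.

Employed = 21,043 + 81,650 = 102,693.
Unemployed = 1,294 + 5,497 = 6,791 (jobless and actively searching, or on temporary layoff).
Labor force = 102,693 + 6,791 = 109,484.
Unemployment rate = 6,791 / 109,484 = 6.20%.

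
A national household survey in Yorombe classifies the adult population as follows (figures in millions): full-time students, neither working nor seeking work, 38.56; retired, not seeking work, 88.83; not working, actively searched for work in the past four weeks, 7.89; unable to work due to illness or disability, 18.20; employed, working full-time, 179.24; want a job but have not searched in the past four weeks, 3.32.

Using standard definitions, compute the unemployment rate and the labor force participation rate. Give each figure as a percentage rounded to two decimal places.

Employed = 179.24 million.
Unemployed = 7.89 million.
Labor force = 179.24 + 7.89 = 187.13 million.
Not in labor force = 38.56 + 88.83 + 18.20 + 3.32 = 148.91 million (those not working and not actively searching are outside the labor force — including those who want a job but have given up searching).
Civilian working-age population = 187.13 + 148.91 = 336.04 million.
Unemployment rate = 7.89 / 187.13 = 4.22%.
Labor force participation rate = 187.13 / 336.04 = 55.69%.

Unemployment rate ≈ 4.22%; labor force participation rate ≈ 55.69%.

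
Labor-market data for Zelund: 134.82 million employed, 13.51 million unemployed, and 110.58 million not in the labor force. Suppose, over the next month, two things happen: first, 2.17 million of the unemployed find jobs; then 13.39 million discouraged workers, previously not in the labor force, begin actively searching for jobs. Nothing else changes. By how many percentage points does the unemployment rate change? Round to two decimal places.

Initially, labor force = 134.82 + 13.51 = 148.33 million, so u = 13.51/148.33 = 9.11%.
After the first change, unemployed falls and employed rises by 2.17; labor force unchanged → E = 136.99, U = 11.34, labor force = 148.33 million.
After the second change, unemployed and labor force both rise by 13.39 → E = 136.99, U = 24.73, labor force = 161.72 million.
New unemployment rate = 24.73 / 161.72 = 15.29%.
Change = 15.29% − 9.11% = +6.18 percentage points.

The unemployment rate changes by +6.18 percentage points.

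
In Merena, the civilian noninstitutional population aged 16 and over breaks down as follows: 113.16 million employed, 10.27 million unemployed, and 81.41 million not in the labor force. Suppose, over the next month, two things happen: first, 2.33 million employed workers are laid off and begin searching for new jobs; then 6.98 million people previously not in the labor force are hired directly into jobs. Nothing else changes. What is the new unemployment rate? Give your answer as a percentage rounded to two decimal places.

New unemployment rate ≈ 9.66%.

Initially, labor force = 113.16 + 10.27 = 123.43 million, so u = 10.27/123.43 = 8.32%.
After the first change, employed falls and unemployed rises by 2.33; labor force unchanged → E = 110.83, U = 12.60, labor force = 123.43 million.
After the second change, employed and labor force both rise by 6.98; unemployed unchanged → E = 117.81, U = 12.60, labor force = 130.41 million.
New unemployment rate = 12.60 / 130.41 = 9.66%.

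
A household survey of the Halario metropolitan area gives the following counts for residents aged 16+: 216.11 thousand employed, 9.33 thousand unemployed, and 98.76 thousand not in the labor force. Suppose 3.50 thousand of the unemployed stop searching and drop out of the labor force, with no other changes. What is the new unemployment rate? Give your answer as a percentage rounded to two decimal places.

Initially, labor force = 216.11 + 9.33 = 225.44 thousand, so u = 9.33/225.44 = 4.14%.
After the change, unemployed and labor force both fall by 3.50 → E = 216.11, U = 5.83, labor force = 221.94 thousand.
New unemployment rate = 5.83 / 221.94 = 2.63%.

New unemployment rate ≈ 2.63%.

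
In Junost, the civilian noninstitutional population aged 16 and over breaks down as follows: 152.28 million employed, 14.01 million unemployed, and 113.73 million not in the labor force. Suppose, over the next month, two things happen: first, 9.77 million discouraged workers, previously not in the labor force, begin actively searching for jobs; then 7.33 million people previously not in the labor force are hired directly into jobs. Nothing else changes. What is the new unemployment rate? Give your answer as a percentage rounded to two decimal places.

Initially, labor force = 152.28 + 14.01 = 166.29 million, so u = 14.01/166.29 = 8.43%.
After the first change, unemployed and labor force both rise by 9.77 → E = 152.28, U = 23.78, labor force = 176.06 million.
After the second change, employed and labor force both rise by 7.33; unemployed unchanged → E = 159.61, U = 23.78, labor force = 183.39 million.
New unemployment rate = 23.78 / 183.39 = 12.97%.

New unemployment rate ≈ 12.97%.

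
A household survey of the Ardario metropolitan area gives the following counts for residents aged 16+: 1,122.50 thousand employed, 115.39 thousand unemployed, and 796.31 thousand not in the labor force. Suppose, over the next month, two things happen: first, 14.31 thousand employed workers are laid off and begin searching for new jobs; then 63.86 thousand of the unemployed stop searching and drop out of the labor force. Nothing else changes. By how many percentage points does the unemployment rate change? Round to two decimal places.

The unemployment rate changes by −3.71 percentage points.

Initially, labor force = 1,122.50 + 115.39 = 1,237.89 thousand, so u = 115.39/1,237.89 = 9.32%.
After the first change, employed falls and unemployed rises by 14.31; labor force unchanged → E = 1,108.19, U = 129.70, labor force = 1,237.89 thousand.
After the second change, unemployed and labor force both fall by 63.86 → E = 1,108.19, U = 65.84, labor force = 1,174.03 thousand.
New unemployment rate = 65.84 / 1,174.03 = 5.61%.
Change = 5.61% − 9.32% = −3.71 percentage points.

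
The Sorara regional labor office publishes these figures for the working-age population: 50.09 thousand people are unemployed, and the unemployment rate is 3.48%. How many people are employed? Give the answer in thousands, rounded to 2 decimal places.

About 1,389.28 thousand are employed.

Labor force = U / u = 50.09 / 0.0348 ≈ 1,439.37 thousand.
Employed = labor force − unemployed = 1,439.37 − 50.09 = 1,389.28 thousand.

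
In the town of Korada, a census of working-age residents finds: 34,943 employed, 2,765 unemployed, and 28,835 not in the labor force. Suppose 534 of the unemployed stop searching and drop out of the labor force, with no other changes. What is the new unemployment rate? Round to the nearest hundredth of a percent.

Initially, labor force = 34,943 + 2,765 = 37,708, so u = 2,765/37,708 = 7.33%.
After the change, unemployed and labor force both fall by 534 → E = 34,943, U = 2,231, labor force = 37,174.
New unemployment rate = 2,231 / 37,174 = 6.00%.

New unemployment rate ≈ 6.00%.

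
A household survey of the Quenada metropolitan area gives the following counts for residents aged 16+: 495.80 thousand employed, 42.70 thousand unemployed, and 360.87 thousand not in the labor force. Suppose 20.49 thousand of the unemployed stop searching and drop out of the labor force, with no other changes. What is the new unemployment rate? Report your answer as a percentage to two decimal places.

New unemployment rate ≈ 4.29%.

Initially, labor force = 495.80 + 42.70 = 538.50 thousand, so u = 42.70/538.50 = 7.93%.
After the change, unemployed and labor force both fall by 20.49 → E = 495.80, U = 22.21, labor force = 518.01 thousand.
New unemployment rate = 22.21 / 518.01 = 4.29%.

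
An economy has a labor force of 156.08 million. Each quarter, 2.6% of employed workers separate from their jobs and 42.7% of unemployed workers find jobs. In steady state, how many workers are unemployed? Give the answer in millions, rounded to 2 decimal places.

Steady-state unemployment rate u* = s/(s+f) = 2.6/(2.6+42.7) = 0.057395.
Unemployed = u* × labor force = 0.057395 × 156.08 ≈ 8.96 million.

About 8.96 million are unemployed in steady state.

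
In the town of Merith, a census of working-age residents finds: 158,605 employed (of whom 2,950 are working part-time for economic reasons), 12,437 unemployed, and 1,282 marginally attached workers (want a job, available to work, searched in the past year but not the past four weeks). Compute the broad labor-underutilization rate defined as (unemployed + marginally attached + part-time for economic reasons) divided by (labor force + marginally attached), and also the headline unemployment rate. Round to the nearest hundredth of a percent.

Broad underutilization rate ≈ 9.67%; headline unemployment rate ≈ 7.27%.

Labor force = 158,605 + 12,437 = 171,042.
Numerator = 12,437 + 1,282 + 2,950 = 16,669.
Denominator = 171,042 + 1,282 = 172,324.
Broad rate = 16,669 / 172,324 = 9.67%.
Headline unemployment rate = 12,437 / 171,042 = 7.27%.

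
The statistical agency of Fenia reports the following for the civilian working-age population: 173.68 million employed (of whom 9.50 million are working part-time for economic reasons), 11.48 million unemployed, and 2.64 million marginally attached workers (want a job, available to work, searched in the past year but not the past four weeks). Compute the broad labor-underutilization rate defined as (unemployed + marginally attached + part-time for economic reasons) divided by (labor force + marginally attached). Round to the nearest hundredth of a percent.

Labor force = 173.68 + 11.48 = 185.16 million.
Numerator = 11.48 + 2.64 + 9.50 = 23.62 million.
Denominator = 185.16 + 2.64 = 187.80 million.
Broad rate = 23.62 / 187.80 = 12.58%.

Broad underutilization rate ≈ 12.58%.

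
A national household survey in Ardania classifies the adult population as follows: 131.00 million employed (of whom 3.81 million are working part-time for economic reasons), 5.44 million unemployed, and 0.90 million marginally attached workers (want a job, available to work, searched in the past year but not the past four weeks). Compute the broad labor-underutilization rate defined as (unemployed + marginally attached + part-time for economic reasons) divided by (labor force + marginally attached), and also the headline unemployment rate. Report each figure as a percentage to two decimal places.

Labor force = 131.00 + 5.44 = 136.44 million.
Numerator = 5.44 + 0.90 + 3.81 = 10.15 million.
Denominator = 136.44 + 0.90 = 137.34 million.
Broad rate = 10.15 / 137.34 = 7.39%.
Headline unemployment rate = 5.44 / 136.44 = 3.99%.

Broad underutilization rate ≈ 7.39%; headline unemployment rate ≈ 3.99%.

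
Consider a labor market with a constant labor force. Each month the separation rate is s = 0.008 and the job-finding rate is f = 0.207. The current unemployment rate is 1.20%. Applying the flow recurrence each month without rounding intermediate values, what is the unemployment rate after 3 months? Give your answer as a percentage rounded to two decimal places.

Unemployment rate after three months ≈ 2.50%.

With a fixed labor force, u_{t+1} = u_t + s·(1−u_t) − f·u_t = u_t·(1−s−f) + s.
Here 1−s−f = 0.785 and s = 0.008.
u_1 = 0.012000 × 0.785 + 0.008 = 0.017420.
u_2 = 0.017420 × 0.785 + 0.008 = 0.021675.
u_3 = 0.021675 × 0.785 + 0.008 = 0.025015.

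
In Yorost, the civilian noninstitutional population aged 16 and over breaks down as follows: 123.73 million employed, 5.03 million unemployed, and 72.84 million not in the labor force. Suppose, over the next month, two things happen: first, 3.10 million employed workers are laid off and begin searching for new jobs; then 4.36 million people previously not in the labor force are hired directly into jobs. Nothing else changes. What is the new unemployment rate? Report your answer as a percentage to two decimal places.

New unemployment rate ≈ 6.11%.

Initially, labor force = 123.73 + 5.03 = 128.76 million, so u = 5.03/128.76 = 3.91%.
After the first change, employed falls and unemployed rises by 3.10; labor force unchanged → E = 120.63, U = 8.13, labor force = 128.76 million.
After the second change, employed and labor force both rise by 4.36; unemployed unchanged → E = 124.99, U = 8.13, labor force = 133.12 million.
New unemployment rate = 8.13 / 133.12 = 6.11%.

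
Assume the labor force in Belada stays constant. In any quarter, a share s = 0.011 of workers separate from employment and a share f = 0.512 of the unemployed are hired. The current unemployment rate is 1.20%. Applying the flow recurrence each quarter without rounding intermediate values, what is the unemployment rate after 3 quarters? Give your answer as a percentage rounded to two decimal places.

Unemployment rate after three quarters ≈ 2.01%.

With a fixed labor force, u_{t+1} = u_t + s·(1−u_t) − f·u_t = u_t·(1−s−f) + s.
Here 1−s−f = 0.477 and s = 0.011.
u_1 = 0.012000 × 0.477 + 0.011 = 0.016724.
u_2 = 0.016724 × 0.477 + 0.011 = 0.018977.
u_3 = 0.018977 × 0.477 + 0.011 = 0.020052.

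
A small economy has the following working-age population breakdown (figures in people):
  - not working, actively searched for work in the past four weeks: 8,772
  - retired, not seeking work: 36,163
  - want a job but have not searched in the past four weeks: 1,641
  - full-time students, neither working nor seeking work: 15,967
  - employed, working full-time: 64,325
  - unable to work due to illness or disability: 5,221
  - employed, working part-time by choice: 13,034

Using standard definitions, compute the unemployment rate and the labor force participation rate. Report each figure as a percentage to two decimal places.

Employed = 64,325 + 13,034 = 77,359.
Unemployed = 8,772.
Labor force = 77,359 + 8,772 = 86,131.
Not in labor force = 36,163 + 1,641 + 15,967 + 5,221 = 58,992 (those not working and not actively searching are outside the labor force — including those who want a job but have given up searching).
Civilian working-age population = 86,131 + 58,992 = 145,123.
Unemployment rate = 8,772 / 86,131 = 10.18%.
Labor force participation rate = 86,131 / 145,123 = 59.35%.

Unemployment rate ≈ 10.18%; labor force participation rate ≈ 59.35%.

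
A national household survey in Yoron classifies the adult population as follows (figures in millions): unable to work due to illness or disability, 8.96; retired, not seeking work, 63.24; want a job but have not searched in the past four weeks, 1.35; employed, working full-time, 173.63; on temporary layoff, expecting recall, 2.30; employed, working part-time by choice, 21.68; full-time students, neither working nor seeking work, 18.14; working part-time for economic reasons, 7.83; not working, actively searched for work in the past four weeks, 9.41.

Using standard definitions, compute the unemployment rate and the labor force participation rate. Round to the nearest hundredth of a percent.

Unemployment rate ≈ 5.45%; labor force participation rate ≈ 70.09%.

Employed = 173.63 + 21.68 + 7.83 = 203.14 million (anyone who worked, including part-time for economic reasons, counts as employed).
Unemployed = 2.30 + 9.41 = 11.71 million (jobless and actively searching, or on temporary layoff).
Labor force = 203.14 + 11.71 = 214.85 million.
Not in labor force = 8.96 + 63.24 + 1.35 + 18.14 = 91.69 million (those not working and not actively searching are outside the labor force — including those who want a job but have given up searching).
Civilian working-age population = 214.85 + 91.69 = 306.54 million.
Unemployment rate = 11.71 / 214.85 = 5.45%.
Labor force participation rate = 214.85 / 306.54 = 70.09%.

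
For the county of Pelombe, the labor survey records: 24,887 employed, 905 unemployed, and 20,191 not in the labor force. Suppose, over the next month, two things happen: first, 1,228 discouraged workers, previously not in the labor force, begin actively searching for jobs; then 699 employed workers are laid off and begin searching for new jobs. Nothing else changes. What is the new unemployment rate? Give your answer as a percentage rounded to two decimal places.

Initially, labor force = 24,887 + 905 = 25,792, so u = 905/25,792 = 3.51%.
After the first change, unemployed and labor force both rise by 1,228 → E = 24,887, U = 2,133, labor force = 27,020.
After the second change, employed falls and unemployed rises by 699; labor force unchanged → E = 24,188, U = 2,832, labor force = 27,020.
New unemployment rate = 2,832 / 27,020 = 10.48%.

New unemployment rate ≈ 10.48%.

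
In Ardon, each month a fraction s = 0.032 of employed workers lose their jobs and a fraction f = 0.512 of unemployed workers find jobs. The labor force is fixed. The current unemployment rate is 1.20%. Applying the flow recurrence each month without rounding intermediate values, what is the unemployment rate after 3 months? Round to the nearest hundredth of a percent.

Unemployment rate after three months ≈ 5.44%.

With a fixed labor force, u_{t+1} = u_t + s·(1−u_t) − f·u_t = u_t·(1−s−f) + s.
Here 1−s−f = 0.456 and s = 0.032.
u_1 = 0.012000 × 0.456 + 0.032 = 0.037472.
u_2 = 0.037472 × 0.456 + 0.032 = 0.049087.
u_3 = 0.049087 × 0.456 + 0.032 = 0.054384.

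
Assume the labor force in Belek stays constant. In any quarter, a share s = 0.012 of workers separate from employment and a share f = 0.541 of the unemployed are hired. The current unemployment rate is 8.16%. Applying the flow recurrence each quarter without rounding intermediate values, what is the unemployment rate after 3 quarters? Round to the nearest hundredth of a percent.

With a fixed labor force, u_{t+1} = u_t + s·(1−u_t) − f·u_t = u_t·(1−s−f) + s.
Here 1−s−f = 0.447 and s = 0.012.
u_1 = 0.081600 × 0.447 + 0.012 = 0.048475.
u_2 = 0.048475 × 0.447 + 0.012 = 0.033668.
u_3 = 0.033668 × 0.447 + 0.012 = 0.027050.

Unemployment rate after three quarters ≈ 2.70%.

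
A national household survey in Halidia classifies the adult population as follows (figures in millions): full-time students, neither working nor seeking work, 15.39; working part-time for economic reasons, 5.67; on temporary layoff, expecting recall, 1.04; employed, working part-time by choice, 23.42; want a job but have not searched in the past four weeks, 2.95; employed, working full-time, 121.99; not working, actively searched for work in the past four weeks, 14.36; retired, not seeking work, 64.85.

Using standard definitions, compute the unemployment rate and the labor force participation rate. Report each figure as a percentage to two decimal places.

Employed = 5.67 + 23.42 + 121.99 = 151.08 million (anyone who worked, including part-time for economic reasons, counts as employed).
Unemployed = 1.04 + 14.36 = 15.40 million (jobless and actively searching, or on temporary layoff).
Labor force = 151.08 + 15.40 = 166.48 million.
Not in labor force = 15.39 + 2.95 + 64.85 = 83.19 million (those not working and not actively searching are outside the labor force — including those who want a job but have given up searching).
Civilian working-age population = 166.48 + 83.19 = 249.67 million.
Unemployment rate = 15.40 / 166.48 = 9.25%.
Labor force participation rate = 166.48 / 249.67 = 66.68%.

Unemployment rate ≈ 9.25%; labor force participation rate ≈ 66.68%.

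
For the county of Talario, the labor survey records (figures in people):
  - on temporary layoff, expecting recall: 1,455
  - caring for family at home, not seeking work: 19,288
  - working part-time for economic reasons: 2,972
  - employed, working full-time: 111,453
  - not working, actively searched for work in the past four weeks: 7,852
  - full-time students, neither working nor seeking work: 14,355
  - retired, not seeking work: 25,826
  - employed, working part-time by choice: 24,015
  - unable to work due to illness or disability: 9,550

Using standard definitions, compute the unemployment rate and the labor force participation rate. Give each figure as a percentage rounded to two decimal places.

Employed = 2,972 + 111,453 + 24,015 = 138,440 (anyone who worked, including part-time for economic reasons, counts as employed).
Unemployed = 1,455 + 7,852 = 9,307 (jobless and actively searching, or on temporary layoff).
Labor force = 138,440 + 9,307 = 147,747.
Not in labor force = 19,288 + 14,355 + 25,826 + 9,550 = 69,019 (those not working and not actively searching are outside the labor force).
Civilian working-age population = 147,747 + 69,019 = 216,766.
Unemployment rate = 9,307 / 147,747 = 6.30%.
Labor force participation rate = 147,747 / 216,766 = 68.16%.

Unemployment rate ≈ 6.30%; labor force participation rate ≈ 68.16%.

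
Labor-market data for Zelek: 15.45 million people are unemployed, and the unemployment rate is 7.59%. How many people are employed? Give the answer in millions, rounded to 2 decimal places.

Labor force = U / u = 15.45 / 0.0759 ≈ 203.56 million.
Employed = labor force − unemployed = 203.56 − 15.45 = 188.11 million.

About 188.11 million are employed.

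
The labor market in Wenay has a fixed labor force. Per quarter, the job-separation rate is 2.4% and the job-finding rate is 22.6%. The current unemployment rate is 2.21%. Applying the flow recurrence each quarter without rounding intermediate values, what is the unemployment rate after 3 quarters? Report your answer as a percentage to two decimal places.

Unemployment rate after three quarters ≈ 6.48%.

With a fixed labor force, u_{t+1} = u_t + s·(1−u_t) − f·u_t = u_t·(1−s−f) + s.
Here 1−s−f = 0.750 and s = 0.024.
u_1 = 0.022100 × 0.750 + 0.024 = 0.040575.
u_2 = 0.040575 × 0.750 + 0.024 = 0.054431.
u_3 = 0.054431 × 0.750 + 0.024 = 0.064823.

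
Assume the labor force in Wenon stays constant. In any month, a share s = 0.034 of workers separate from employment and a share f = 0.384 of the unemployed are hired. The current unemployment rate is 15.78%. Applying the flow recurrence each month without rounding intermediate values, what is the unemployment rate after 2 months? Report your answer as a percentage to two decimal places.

With a fixed labor force, u_{t+1} = u_t + s·(1−u_t) − f·u_t = u_t·(1−s−f) + s.
Here 1−s−f = 0.582 and s = 0.034.
u_1 = 0.157800 × 0.582 + 0.034 = 0.125840.
u_2 = 0.125840 × 0.582 + 0.034 = 0.107239.

Unemployment rate after two months ≈ 10.72%.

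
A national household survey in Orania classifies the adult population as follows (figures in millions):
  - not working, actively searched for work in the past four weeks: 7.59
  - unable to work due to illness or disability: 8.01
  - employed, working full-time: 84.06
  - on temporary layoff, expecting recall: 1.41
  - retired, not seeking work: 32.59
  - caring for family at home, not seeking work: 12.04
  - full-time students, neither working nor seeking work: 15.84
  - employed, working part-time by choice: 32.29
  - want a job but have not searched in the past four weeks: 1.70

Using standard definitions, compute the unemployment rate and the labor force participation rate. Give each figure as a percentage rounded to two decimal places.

Unemployment rate ≈ 7.18%; labor force participation rate ≈ 64.11%.

Employed = 84.06 + 32.29 = 116.35 million.
Unemployed = 7.59 + 1.41 = 9.00 million (jobless and actively searching, or on temporary layoff).
Labor force = 116.35 + 9.00 = 125.35 million.
Not in labor force = 8.01 + 32.59 + 12.04 + 15.84 + 1.70 = 70.18 million (those not working and not actively searching are outside the labor force — including those who want a job but have given up searching).
Civilian working-age population = 125.35 + 70.18 = 195.53 million.
Unemployment rate = 9.00 / 125.35 = 7.18%.
Labor force participation rate = 125.35 / 195.53 = 64.11%.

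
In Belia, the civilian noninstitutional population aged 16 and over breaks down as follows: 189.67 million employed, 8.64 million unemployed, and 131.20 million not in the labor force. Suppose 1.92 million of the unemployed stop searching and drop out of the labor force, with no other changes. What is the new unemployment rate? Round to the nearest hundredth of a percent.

New unemployment rate ≈ 3.42%.

Initially, labor force = 189.67 + 8.64 = 198.31 million, so u = 8.64/198.31 = 4.36%.
After the change, unemployed and labor force both fall by 1.92 → E = 189.67, U = 6.72, labor force = 196.39 million.
New unemployment rate = 6.72 / 196.39 = 3.42%.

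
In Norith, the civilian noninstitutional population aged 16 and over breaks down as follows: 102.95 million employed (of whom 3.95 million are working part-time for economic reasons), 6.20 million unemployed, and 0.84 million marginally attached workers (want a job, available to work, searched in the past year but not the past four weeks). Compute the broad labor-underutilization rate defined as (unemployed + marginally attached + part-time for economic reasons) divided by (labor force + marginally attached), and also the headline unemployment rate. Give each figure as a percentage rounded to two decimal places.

Labor force = 102.95 + 6.20 = 109.15 million.
Numerator = 6.20 + 0.84 + 3.95 = 10.99 million.
Denominator = 109.15 + 0.84 = 109.99 million.
Broad rate = 10.99 / 109.99 = 9.99%.
Headline unemployment rate = 6.20 / 109.15 = 5.68%.

Broad underutilization rate ≈ 9.99%; headline unemployment rate ≈ 5.68%.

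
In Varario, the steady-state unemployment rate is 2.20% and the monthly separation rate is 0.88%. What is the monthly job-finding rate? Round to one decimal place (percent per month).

From u* = s/(s+f): f = s·(1−u)/u.
f = 0.88 × (1 − 0.0220) / 0.0220 = 0.8606 / 0.0220 ≈ 39.1% per month.

Job-finding rate ≈ 39.1% per month.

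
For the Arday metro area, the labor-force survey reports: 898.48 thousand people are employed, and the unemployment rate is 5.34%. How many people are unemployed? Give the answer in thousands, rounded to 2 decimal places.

Let U be the number unemployed. The labor force is E + U, and U/(E+U) = 0.0534.
So U = 0.0534 × 898.48 / (1 − 0.0534) = 47.9788 / 0.9466 ≈ 50.69 thousand.

About 50.69 thousand are unemployed.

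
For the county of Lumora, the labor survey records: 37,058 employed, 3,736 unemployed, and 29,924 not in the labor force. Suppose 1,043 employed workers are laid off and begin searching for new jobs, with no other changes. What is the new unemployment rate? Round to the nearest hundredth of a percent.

Initially, labor force = 37,058 + 3,736 = 40,794, so u = 3,736/40,794 = 9.16%.
After the change, employed falls and unemployed rises by 1,043; labor force unchanged → E = 36,015, U = 4,779, labor force = 40,794.
New unemployment rate = 4,779 / 40,794 = 11.71%.

New unemployment rate ≈ 11.71%.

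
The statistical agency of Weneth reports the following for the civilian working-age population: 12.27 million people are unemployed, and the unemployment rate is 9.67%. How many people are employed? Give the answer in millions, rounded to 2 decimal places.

About 114.62 million are employed.

Labor force = U / u = 12.27 / 0.0967 ≈ 126.89 million.
Employed = labor force − unemployed = 126.89 − 12.27 = 114.62 million.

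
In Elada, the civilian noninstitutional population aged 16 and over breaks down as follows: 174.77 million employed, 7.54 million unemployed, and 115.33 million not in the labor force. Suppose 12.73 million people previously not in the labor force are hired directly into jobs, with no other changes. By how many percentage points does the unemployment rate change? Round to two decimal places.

The unemployment rate changes by −0.27 percentage points.

Initially, labor force = 174.77 + 7.54 = 182.31 million, so u = 7.54/182.31 = 4.14%.
After the change, employed and labor force both rise by 12.73; unemployed unchanged → E = 187.50, U = 7.54, labor force = 195.04 million.
New unemployment rate = 7.54 / 195.04 = 3.87%.
Change = 3.87% − 4.14% = −0.27 percentage points.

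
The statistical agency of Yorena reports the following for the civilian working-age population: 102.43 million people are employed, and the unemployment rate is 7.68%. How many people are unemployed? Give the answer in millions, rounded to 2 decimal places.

Let U be the number unemployed. The labor force is E + U, and U/(E+U) = 0.0768.
So U = 0.0768 × 102.43 / (1 − 0.0768) = 7.8666 / 0.9232 ≈ 8.52 million.

About 8.52 million are unemployed.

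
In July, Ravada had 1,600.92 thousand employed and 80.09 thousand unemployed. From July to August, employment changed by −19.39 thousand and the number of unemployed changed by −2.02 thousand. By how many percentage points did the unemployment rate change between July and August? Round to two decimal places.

July: labor force = 1,600.92 + 80.09 = 1,681.01; u = 80.09/1,681.01 = 4.76%.
August: labor force = 1,581.53 + 78.07 = 1,659.60; u = 78.07/1,659.60 = 4.70%.
Change = 4.70% − 4.76% = −0.06 pp.

The unemployment rate changed by −0.06 percentage points.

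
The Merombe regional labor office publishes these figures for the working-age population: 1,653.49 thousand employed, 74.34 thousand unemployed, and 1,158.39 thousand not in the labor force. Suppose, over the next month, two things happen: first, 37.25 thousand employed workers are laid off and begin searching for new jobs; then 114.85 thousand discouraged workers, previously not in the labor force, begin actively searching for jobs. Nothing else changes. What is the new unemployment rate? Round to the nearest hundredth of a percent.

New unemployment rate ≈ 12.29%.

Initially, labor force = 1,653.49 + 74.34 = 1,727.83 thousand, so u = 74.34/1,727.83 = 4.30%.
After the first change, employed falls and unemployed rises by 37.25; labor force unchanged → E = 1,616.24, U = 111.59, labor force = 1,727.83 thousand.
After the second change, unemployed and labor force both rise by 114.85 → E = 1,616.24, U = 226.44, labor force = 1,842.68 thousand.
New unemployment rate = 226.44 / 1,842.68 = 12.29%.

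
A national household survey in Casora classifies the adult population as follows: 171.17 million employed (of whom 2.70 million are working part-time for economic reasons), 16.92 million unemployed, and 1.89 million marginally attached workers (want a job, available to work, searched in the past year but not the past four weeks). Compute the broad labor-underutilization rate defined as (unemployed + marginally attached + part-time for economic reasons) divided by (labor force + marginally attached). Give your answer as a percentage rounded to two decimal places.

Broad underutilization rate ≈ 11.32%.

Labor force = 171.17 + 16.92 = 188.09 million.
Numerator = 16.92 + 1.89 + 2.70 = 21.51 million.
Denominator = 188.09 + 1.89 = 189.98 million.
Broad rate = 21.51 / 189.98 = 11.32%.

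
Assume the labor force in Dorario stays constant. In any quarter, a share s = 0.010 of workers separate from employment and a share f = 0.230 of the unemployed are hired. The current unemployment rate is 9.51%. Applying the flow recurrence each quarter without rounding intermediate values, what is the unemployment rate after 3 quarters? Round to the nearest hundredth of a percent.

With a fixed labor force, u_{t+1} = u_t + s·(1−u_t) − f·u_t = u_t·(1−s−f) + s.
Here 1−s−f = 0.760 and s = 0.010.
u_1 = 0.095100 × 0.760 + 0.010 = 0.082276.
u_2 = 0.082276 × 0.760 + 0.010 = 0.072530.
u_3 = 0.072530 × 0.760 + 0.010 = 0.065123.

Unemployment rate after three quarters ≈ 6.51%.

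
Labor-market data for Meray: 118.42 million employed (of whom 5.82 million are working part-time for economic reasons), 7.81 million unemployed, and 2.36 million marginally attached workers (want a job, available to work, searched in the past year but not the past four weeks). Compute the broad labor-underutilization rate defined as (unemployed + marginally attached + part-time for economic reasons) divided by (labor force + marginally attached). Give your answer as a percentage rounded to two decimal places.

Labor force = 118.42 + 7.81 = 126.23 million.
Numerator = 7.81 + 2.36 + 5.82 = 15.99 million.
Denominator = 126.23 + 2.36 = 128.59 million.
Broad rate = 15.99 / 128.59 = 12.43%.

Broad underutilization rate ≈ 12.43%.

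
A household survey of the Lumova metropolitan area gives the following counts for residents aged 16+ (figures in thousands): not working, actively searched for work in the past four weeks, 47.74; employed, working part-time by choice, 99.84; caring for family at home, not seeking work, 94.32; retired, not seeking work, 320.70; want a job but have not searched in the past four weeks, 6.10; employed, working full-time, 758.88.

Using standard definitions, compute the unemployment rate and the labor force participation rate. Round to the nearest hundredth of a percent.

Unemployment rate ≈ 5.27%; labor force participation rate ≈ 68.28%.

Employed = 99.84 + 758.88 = 858.72 thousand.
Unemployed = 47.74 thousand.
Labor force = 858.72 + 47.74 = 906.46 thousand.
Not in labor force = 94.32 + 320.70 + 6.10 = 421.12 thousand (those not working and not actively searching are outside the labor force — including those who want a job but have given up searching).
Civilian working-age population = 906.46 + 421.12 = 1,327.58 thousand.
Unemployment rate = 47.74 / 906.46 = 5.27%.
Labor force participation rate = 906.46 / 1,327.58 = 68.28%.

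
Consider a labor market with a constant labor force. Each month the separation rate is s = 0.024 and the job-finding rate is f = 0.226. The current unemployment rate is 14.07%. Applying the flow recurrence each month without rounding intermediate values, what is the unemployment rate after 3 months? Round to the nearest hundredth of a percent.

With a fixed labor force, u_{t+1} = u_t + s·(1−u_t) − f·u_t = u_t·(1−s−f) + s.
Here 1−s−f = 0.750 and s = 0.024.
u_1 = 0.140700 × 0.750 + 0.024 = 0.129525.
u_2 = 0.129525 × 0.750 + 0.024 = 0.121144.
u_3 = 0.121144 × 0.750 + 0.024 = 0.114858.

Unemployment rate after three months ≈ 11.49%.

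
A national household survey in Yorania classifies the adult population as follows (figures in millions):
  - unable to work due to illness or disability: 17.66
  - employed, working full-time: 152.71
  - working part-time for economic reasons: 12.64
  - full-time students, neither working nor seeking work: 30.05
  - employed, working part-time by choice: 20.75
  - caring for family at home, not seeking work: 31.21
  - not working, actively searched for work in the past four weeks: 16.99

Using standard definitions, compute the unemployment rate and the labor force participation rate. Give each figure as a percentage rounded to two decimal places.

Employed = 152.71 + 12.64 + 20.75 = 186.10 million (anyone who worked, including part-time for economic reasons, counts as employed).
Unemployed = 16.99 million.
Labor force = 186.10 + 16.99 = 203.09 million.
Not in labor force = 17.66 + 30.05 + 31.21 = 78.92 million (those not working and not actively searching are outside the labor force).
Civilian working-age population = 203.09 + 78.92 = 282.01 million.
Unemployment rate = 16.99 / 203.09 = 8.37%.
Labor force participation rate = 203.09 / 282.01 = 72.02%.

Unemployment rate ≈ 8.37%; labor force participation rate ≈ 72.02%.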